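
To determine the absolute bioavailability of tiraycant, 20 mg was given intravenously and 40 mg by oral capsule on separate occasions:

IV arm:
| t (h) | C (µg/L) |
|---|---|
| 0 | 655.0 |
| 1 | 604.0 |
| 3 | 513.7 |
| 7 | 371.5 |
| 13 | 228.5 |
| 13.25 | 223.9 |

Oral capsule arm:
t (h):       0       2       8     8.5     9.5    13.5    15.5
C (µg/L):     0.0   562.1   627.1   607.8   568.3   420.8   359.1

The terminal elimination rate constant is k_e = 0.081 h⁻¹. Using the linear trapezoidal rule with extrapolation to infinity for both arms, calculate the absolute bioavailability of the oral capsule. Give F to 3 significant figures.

F = 0.751

Trapezoidal AUC_0→13.25 (IV):
  [0→1]: (655.0+604.0)/2 × 1 = 629.5
  [1→3]: (604.0+513.7)/2 × 2 = 1117.7
  [3→7]: (513.7+371.5)/2 × 4 = 1770.4
  [7→13]: (371.5+228.5)/2 × 6 = 1800.0
  [13→13.25]: (228.5+223.9)/2 × 0.25 = 56.55
  Sum = 5374.15 µg/L·h
IV tail: 223.9/0.081 = 2764.198; AUC_iv,0→∞ = 5374.15 + 2764.198 = 8138.348 µg/L·h
Trapezoidal AUC_0→15.5 (oral capsule):
  [0→2]: (0.0+562.1)/2 × 2 = 562.1
  [2→8]: (562.1+627.1)/2 × 6 = 3567.6
  [8→8.5]: (627.1+607.8)/2 × 0.5 = 308.725
  [8.5→9.5]: (607.8+568.3)/2 × 1 = 588.05
  [9.5→13.5]: (568.3+420.8)/2 × 4 = 1978.2
  [13.5→15.5]: (420.8+359.1)/2 × 2 = 779.9
  Sum = 7784.575 µg/L·h
oral capsule tail: 359.1/0.081 = 4433.333; AUC_ev,0→∞ = 7784.575 + 4433.333 = 12217.908 µg/L·h
F = (AUC_ev/D_ev)/(AUC_iv/D_iv) = (12217.908/40)/(8138.348/20) = 305.4477/406.9174 = 0.7506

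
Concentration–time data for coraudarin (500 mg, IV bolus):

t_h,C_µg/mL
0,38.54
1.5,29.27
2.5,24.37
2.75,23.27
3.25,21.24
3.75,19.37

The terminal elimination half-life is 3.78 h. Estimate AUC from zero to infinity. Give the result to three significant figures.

AUC = 211 µg/mL·h

Trapezoidal AUC_0→3.75:
  [0→1.5]: (38.54+29.27)/2 × 1.5 = 50.8575
  [1.5→2.5]: (29.27+24.37)/2 × 1 = 26.82
  [2.5→2.75]: (24.37+23.27)/2 × 0.25 = 5.955
  [2.75→3.25]: (23.27+21.24)/2 × 0.5 = 11.1275
  [3.25→3.75]: (21.24+19.37)/2 × 0.5 = 10.1525
  Sum = 104.9125 µg/mL·h
k_e = ln2 / t½ = 0.693147 / 3.78 = 0.1834 h^-1
Extrapolated tail: C_last / k_e = 19.37 / 0.1834 = 105.616
AUC_0→∞ = 104.9125 + 105.616 = 210.5285 µg/mL·h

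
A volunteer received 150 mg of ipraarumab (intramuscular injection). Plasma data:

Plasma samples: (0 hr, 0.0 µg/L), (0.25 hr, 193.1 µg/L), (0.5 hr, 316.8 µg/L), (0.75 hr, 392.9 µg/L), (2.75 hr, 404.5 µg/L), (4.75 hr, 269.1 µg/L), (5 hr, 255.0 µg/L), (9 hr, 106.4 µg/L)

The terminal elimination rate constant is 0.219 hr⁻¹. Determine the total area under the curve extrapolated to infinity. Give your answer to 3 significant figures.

AUC = 2920 µg/L·hr

Trapezoidal AUC_0→9:
  [0→0.25]: (0.0+193.1)/2 × 0.25 = 24.1375
  [0.25→0.5]: (193.1+316.8)/2 × 0.25 = 63.7375
  [0.5→0.75]: (316.8+392.9)/2 × 0.25 = 88.7125
  [0.75→2.75]: (392.9+404.5)/2 × 2 = 797.4
  [2.75→4.75]: (404.5+269.1)/2 × 2 = 673.6
  [4.75→5]: (269.1+255.0)/2 × 0.25 = 65.5125
  [5→9]: (255.0+106.4)/2 × 4 = 722.8
  Sum = 2435.9 µg/L·hr
Extrapolated tail: C_last / k_e = 106.4 / 0.219 = 485.845
AUC_0→∞ = 2435.9 + 485.845 = 2921.745 µg/L·hr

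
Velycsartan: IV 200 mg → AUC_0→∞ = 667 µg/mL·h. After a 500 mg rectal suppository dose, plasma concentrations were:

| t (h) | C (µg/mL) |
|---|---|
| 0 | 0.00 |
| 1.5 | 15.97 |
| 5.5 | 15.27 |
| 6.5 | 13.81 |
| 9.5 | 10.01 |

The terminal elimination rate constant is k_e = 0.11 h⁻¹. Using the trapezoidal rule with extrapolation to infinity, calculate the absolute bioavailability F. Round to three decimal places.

F = 0.129

Trapezoidal AUC_0→9.5 (rectal suppository):
  [0→1.5]: (0.00+15.97)/2 × 1.5 = 11.9775
  [1.5→5.5]: (15.97+15.27)/2 × 4 = 62.48
  [5.5→6.5]: (15.27+13.81)/2 × 1 = 14.54
  [6.5→9.5]: (13.81+10.01)/2 × 3 = 35.73
  Sum = 124.7275 µg/mL·h
Tail: C_last/k_e = 10.01/0.11 = 91.000
AUC_0→∞ (rectal suppository) = 124.7275 + 91.000 = 215.7275 µg/mL·h
F = (AUC_ev/D_ev)/(AUC_iv/D_iv) = (215.7275/500)/(667/200) = 0.431455/3.335 = 0.1294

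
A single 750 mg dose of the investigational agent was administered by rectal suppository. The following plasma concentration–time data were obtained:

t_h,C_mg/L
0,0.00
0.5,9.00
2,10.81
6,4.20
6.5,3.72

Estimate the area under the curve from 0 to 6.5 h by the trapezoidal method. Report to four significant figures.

AUC = 49.11 mg/L·h

Trapezoidal AUC_0→6.5:
  [0→0.5]: (0.00+9.00)/2 × 0.5 = 2.25
  [0.5→2]: (9.00+10.81)/2 × 1.5 = 14.8575
  [2→6]: (10.81+4.20)/2 × 4 = 30.02
  [6→6.5]: (4.20+3.72)/2 × 0.5 = 1.98
  Sum = 49.1075 mg/L·h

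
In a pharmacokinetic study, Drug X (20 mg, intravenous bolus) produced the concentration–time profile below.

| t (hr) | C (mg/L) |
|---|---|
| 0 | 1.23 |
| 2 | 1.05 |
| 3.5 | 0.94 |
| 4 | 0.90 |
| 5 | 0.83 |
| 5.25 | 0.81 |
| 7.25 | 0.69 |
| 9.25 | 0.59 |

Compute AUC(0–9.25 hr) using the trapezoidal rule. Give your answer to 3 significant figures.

AUC = 8.08 mg/L·hr

Trapezoidal AUC_0→9.25:
  [0→2]: (1.23+1.05)/2 × 2 = 2.28
  [2→3.5]: (1.05+0.94)/2 × 1.5 = 1.4925
  [3.5→4]: (0.94+0.90)/2 × 0.5 = 0.46
  [4→5]: (0.90+0.83)/2 × 1 = 0.865
  [5→5.25]: (0.83+0.81)/2 × 0.25 = 0.205
  [5.25→7.25]: (0.81+0.69)/2 × 2 = 1.5
  [7.25→9.25]: (0.69+0.59)/2 × 2 = 1.28
  Sum = 8.0825 mg/L·hr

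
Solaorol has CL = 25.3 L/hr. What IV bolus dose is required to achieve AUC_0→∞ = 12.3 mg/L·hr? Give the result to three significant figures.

Dose_iv = CL × AUC_0→∞
     = 25.3 × 12.3 = 311.19 mg

Dose = 311 mg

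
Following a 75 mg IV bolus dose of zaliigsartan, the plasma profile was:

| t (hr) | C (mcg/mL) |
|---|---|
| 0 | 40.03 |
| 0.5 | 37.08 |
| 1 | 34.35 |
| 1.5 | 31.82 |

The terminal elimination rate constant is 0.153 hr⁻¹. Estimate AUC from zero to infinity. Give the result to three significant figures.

Trapezoidal AUC_0→1.5:
  [0→0.5]: (40.03+37.08)/2 × 0.5 = 19.2775
  [0.5→1]: (37.08+34.35)/2 × 0.5 = 17.8575
  [1→1.5]: (34.35+31.82)/2 × 0.5 = 16.5425
  Sum = 53.6775 mcg/mL·hr
Extrapolated tail: C_last / k_e = 31.82 / 0.153 = 207.974
AUC_0→∞ = 53.6775 + 207.974 = 261.6515 mcg/mL·hr

AUC = 262 mcg/mL·hr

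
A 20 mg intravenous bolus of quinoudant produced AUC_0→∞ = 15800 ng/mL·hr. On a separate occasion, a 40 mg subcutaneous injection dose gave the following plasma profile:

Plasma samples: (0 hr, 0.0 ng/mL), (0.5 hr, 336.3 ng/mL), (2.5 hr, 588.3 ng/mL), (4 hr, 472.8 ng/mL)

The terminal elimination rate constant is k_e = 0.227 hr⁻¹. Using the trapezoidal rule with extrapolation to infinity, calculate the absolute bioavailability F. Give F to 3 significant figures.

Trapezoidal AUC_0→4 (subcutaneous injection):
  [0→0.5]: (0.0+336.3)/2 × 0.5 = 84.075
  [0.5→2.5]: (336.3+588.3)/2 × 2 = 924.6
  [2.5→4]: (588.3+472.8)/2 × 1.5 = 795.825
  Sum = 1804.5 ng/mL·hr
Tail: C_last/k_e = 472.8/0.227 = 2082.819
AUC_0→∞ (subcutaneous injection) = 1804.5 + 2082.819 = 3887.319 ng/mL·hr
F = (AUC_ev/D_ev)/(AUC_iv/D_iv) = (3887.319/40)/(15800/20) = 97.182975/790 = 0.1230

F = 0.123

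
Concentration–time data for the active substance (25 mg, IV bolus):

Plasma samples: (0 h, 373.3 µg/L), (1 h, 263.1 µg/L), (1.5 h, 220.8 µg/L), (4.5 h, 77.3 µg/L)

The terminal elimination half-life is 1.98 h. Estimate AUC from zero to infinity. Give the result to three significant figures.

AUC = 1110 µg/L·h

Trapezoidal AUC_0→4.5:
  [0→1]: (373.3+263.1)/2 × 1 = 318.2
  [1→1.5]: (263.1+220.8)/2 × 0.5 = 120.975
  [1.5→4.5]: (220.8+77.3)/2 × 3 = 447.15
  Sum = 886.325 µg/L·h
k_e = ln2 / t½ = 0.693147 / 1.98 = 0.3501 h^-1
Extrapolated tail: C_last / k_e = 77.3 / 0.3501 = 220.794
AUC_0→∞ = 886.325 + 220.794 = 1107.119 µg/L·h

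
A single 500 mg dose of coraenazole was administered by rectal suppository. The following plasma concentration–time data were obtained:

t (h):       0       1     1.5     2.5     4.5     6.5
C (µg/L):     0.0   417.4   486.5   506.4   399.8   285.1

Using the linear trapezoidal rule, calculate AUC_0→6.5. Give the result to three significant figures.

AUC = 2520 µg/L·h

Trapezoidal AUC_0→6.5:
  [0→1]: (0.0+417.4)/2 × 1 = 208.7
  [1→1.5]: (417.4+486.5)/2 × 0.5 = 225.975
  [1.5→2.5]: (486.5+506.4)/2 × 1 = 496.45
  [2.5→4.5]: (506.4+399.8)/2 × 2 = 906.2
  [4.5→6.5]: (399.8+285.1)/2 × 2 = 684.9
  Sum = 2522.225 µg/L·h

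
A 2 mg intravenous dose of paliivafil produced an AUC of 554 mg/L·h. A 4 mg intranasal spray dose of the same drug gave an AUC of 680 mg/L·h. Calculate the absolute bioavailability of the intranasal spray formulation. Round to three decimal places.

F = 0.614

F = (AUC_ev / D_ev) / (AUC_iv / D_iv)
  = (680/4) / (554/2)
  = 170 / 277 = 0.6137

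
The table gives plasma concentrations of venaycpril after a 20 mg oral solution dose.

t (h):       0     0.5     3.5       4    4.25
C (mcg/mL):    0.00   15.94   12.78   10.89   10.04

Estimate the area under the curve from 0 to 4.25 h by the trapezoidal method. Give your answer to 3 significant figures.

AUC = 55.6 mcg/mL·h

Trapezoidal AUC_0→4.25:
  [0→0.5]: (0.00+15.94)/2 × 0.5 = 3.985
  [0.5→3.5]: (15.94+12.78)/2 × 3 = 43.08
  [3.5→4]: (12.78+10.89)/2 × 0.5 = 5.9175
  [4→4.25]: (10.89+10.04)/2 × 0.25 = 2.61625
  Sum = 55.59875 mcg/mL·h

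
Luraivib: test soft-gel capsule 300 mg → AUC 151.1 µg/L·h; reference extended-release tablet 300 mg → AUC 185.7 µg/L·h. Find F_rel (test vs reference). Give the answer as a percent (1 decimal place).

F_rel = 81.4%

F_rel = (AUC_test/D_test) / (AUC_ref/D_ref)
      = (151.1/300) / (185.7/300)
      = 0.503667 / 0.619 = 0.8137 = 81.37%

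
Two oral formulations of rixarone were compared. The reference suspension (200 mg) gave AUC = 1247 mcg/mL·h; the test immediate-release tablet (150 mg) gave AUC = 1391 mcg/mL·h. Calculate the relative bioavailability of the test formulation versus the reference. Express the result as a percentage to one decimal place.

F_rel = (AUC_test/D_test) / (AUC_ref/D_ref)
      = (1391/150) / (1247/200)
      = 9.27333 / 6.235 = 1.4873 = 148.73%

F_rel = 148.7%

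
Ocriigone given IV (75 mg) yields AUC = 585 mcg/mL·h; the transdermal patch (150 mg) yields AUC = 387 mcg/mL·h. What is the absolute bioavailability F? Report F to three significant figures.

F = (AUC_ev / D_ev) / (AUC_iv / D_iv)
  = (387/150) / (585/75)
  = 2.58 / 7.8 = 0.3308

F = 0.331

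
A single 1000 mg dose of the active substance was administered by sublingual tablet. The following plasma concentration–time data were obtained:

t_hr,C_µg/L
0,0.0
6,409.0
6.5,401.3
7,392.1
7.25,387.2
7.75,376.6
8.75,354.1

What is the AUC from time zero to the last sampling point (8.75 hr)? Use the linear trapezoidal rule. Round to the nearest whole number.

AUC = 2282 µg/L·hr

Trapezoidal AUC_0→8.75:
  [0→6]: (0.0+409.0)/2 × 6 = 1227.0
  [6→6.5]: (409.0+401.3)/2 × 0.5 = 202.575
  [6.5→7]: (401.3+392.1)/2 × 0.5 = 198.35
  [7→7.25]: (392.1+387.2)/2 × 0.25 = 97.4125
  [7.25→7.75]: (387.2+376.6)/2 × 0.5 = 190.95
  [7.75→8.75]: (376.6+354.1)/2 × 1 = 365.35
  Sum = 2281.6375 µg/L·hr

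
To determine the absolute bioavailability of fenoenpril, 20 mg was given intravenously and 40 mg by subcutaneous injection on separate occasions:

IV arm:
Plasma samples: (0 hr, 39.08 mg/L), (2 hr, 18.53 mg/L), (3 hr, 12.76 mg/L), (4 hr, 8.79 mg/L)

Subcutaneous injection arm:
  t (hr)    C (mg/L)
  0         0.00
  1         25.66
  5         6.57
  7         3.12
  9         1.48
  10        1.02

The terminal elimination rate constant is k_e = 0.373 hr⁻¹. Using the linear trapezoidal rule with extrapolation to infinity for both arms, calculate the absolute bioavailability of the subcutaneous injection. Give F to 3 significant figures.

F = 0.444

Trapezoidal AUC_0→4 (IV):
  [0→2]: (39.08+18.53)/2 × 2 = 57.61
  [2→3]: (18.53+12.76)/2 × 1 = 15.645
  [3→4]: (12.76+8.79)/2 × 1 = 10.775
  Sum = 84.03 mg/L·hr
IV tail: 8.79/0.373 = 23.566; AUC_iv,0→∞ = 84.03 + 23.566 = 107.596 mg/L·hr
Trapezoidal AUC_0→10 (subcutaneous injection):
  [0→1]: (0.00+25.66)/2 × 1 = 12.83
  [1→5]: (25.66+6.57)/2 × 4 = 64.46
  [5→7]: (6.57+3.12)/2 × 2 = 9.69
  [7→9]: (3.12+1.48)/2 × 2 = 4.6
  [9→10]: (1.48+1.02)/2 × 1 = 1.25
  Sum = 92.83 mg/L·hr
subcutaneous injection tail: 1.02/0.373 = 2.735; AUC_ev,0→∞ = 92.83 + 2.735 = 95.565 mg/L·hr
F = (AUC_ev/D_ev)/(AUC_iv/D_iv) = (95.565/40)/(107.596/20) = 2.389125/5.3798 = 0.4441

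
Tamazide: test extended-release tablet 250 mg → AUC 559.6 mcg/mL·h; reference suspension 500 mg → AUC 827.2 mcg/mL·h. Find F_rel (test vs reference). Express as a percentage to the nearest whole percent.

F_rel = (AUC_test/D_test) / (AUC_ref/D_ref)
      = (559.6/250) / (827.2/500)
      = 2.2384 / 1.6544 = 1.3530 = 135.30%

F_rel = 135%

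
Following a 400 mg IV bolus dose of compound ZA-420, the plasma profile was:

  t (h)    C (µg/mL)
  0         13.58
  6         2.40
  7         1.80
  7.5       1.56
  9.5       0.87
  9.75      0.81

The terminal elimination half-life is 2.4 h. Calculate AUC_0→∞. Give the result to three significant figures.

Trapezoidal AUC_0→9.75:
  [0→6]: (13.58+2.40)/2 × 6 = 47.94
  [6→7]: (2.40+1.80)/2 × 1 = 2.1
  [7→7.5]: (1.80+1.56)/2 × 0.5 = 0.84
  [7.5→9.5]: (1.56+0.87)/2 × 2 = 2.43
  [9.5→9.75]: (0.87+0.81)/2 × 0.25 = 0.21
  Sum = 53.52 µg/mL·h
k_e = ln2 / t½ = 0.693147 / 2.4 = 0.2888 h^-1
Extrapolated tail: C_last / k_e = 0.81 / 0.2888 = 2.805
AUC_0→∞ = 53.52 + 2.805 = 56.325 µg/mL·h

AUC = 56.3 µg/mL·h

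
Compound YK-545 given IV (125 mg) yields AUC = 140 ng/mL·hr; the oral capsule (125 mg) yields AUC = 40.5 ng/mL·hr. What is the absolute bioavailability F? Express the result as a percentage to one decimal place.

F = (AUC_ev / D_ev) / (AUC_iv / D_iv)
  = (40.5/125) / (140/125)
  = 0.324 / 1.12 = 0.2893
  = 28.93%

F = 28.9%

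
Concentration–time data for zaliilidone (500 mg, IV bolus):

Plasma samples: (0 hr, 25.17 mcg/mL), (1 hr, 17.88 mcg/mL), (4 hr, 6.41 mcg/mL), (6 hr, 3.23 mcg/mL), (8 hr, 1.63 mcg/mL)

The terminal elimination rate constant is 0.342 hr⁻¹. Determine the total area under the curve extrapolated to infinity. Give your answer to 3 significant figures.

AUC = 77.2 mcg/mL·hr

Trapezoidal AUC_0→8:
  [0→1]: (25.17+17.88)/2 × 1 = 21.525
  [1→4]: (17.88+6.41)/2 × 3 = 36.435
  [4→6]: (6.41+3.23)/2 × 2 = 9.64
  [6→8]: (3.23+1.63)/2 × 2 = 4.86
  Sum = 72.46 mcg/mL·hr
Extrapolated tail: C_last / k_e = 1.63 / 0.342 = 4.766
AUC_0→∞ = 72.46 + 4.766 = 77.226 mcg/mL·hr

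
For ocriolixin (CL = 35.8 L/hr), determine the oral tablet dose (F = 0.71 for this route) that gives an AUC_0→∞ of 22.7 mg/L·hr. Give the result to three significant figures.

Dose = CL × AUC_0→∞ / F
     = 35.8 × 22.7 / 0.71 = 1144.59 mg

Dose = 1140 mg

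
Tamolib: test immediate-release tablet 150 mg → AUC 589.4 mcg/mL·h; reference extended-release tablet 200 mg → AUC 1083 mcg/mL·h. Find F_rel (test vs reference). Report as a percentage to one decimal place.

F_rel = 72.6%

F_rel = (AUC_test/D_test) / (AUC_ref/D_ref)
      = (589.4/150) / (1083/200)
      = 3.92933 / 5.415 = 0.7256 = 72.56%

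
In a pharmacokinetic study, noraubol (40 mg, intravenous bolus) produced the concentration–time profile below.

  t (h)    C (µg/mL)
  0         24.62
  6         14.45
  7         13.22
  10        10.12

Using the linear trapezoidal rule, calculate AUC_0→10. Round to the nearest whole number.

AUC = 166 µg/mL·h

Trapezoidal AUC_0→10:
  [0→6]: (24.62+14.45)/2 × 6 = 117.21
  [6→7]: (14.45+13.22)/2 × 1 = 13.835
  [7→10]: (13.22+10.12)/2 × 3 = 35.01
  Sum = 166.055 µg/mL·h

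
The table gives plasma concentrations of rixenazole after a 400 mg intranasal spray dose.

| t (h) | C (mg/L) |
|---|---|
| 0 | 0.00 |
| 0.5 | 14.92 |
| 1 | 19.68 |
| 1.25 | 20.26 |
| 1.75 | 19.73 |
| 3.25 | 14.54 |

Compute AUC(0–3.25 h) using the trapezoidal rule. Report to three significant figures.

AUC = 53.1 mg/L·h

Trapezoidal AUC_0→3.25:
  [0→0.5]: (0.00+14.92)/2 × 0.5 = 3.73
  [0.5→1]: (14.92+19.68)/2 × 0.5 = 8.65
  [1→1.25]: (19.68+20.26)/2 × 0.25 = 4.9925
  [1.25→1.75]: (20.26+19.73)/2 × 0.5 = 9.9975
  [1.75→3.25]: (19.73+14.54)/2 × 1.5 = 25.7025
  Sum = 53.0725 mg/L·h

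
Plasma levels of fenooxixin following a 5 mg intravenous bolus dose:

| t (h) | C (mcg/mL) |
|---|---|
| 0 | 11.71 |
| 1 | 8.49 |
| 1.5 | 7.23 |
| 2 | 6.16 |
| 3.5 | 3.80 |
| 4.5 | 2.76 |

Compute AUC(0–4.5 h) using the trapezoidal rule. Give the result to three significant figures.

AUC = 28.1 mcg/mL·h

Trapezoidal AUC_0→4.5:
  [0→1]: (11.71+8.49)/2 × 1 = 10.1
  [1→1.5]: (8.49+7.23)/2 × 0.5 = 3.93
  [1.5→2]: (7.23+6.16)/2 × 0.5 = 3.3475
  [2→3.5]: (6.16+3.80)/2 × 1.5 = 7.47
  [3.5→4.5]: (3.80+2.76)/2 × 1 = 3.28
  Sum = 28.1275 mcg/mL·h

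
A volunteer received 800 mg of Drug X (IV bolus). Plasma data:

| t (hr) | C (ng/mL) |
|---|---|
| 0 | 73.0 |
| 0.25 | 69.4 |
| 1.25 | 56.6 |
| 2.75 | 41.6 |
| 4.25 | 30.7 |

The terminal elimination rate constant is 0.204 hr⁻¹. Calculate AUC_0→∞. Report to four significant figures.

Trapezoidal AUC_0→4.25:
  [0→0.25]: (73.0+69.4)/2 × 0.25 = 17.8
  [0.25→1.25]: (69.4+56.6)/2 × 1 = 63.0
  [1.25→2.75]: (56.6+41.6)/2 × 1.5 = 73.65
  [2.75→4.25]: (41.6+30.7)/2 × 1.5 = 54.225
  Sum = 208.675 ng/mL·hr
Extrapolated tail: C_last / k_e = 30.7 / 0.204 = 150.490
AUC_0→∞ = 208.675 + 150.490 = 359.165 ng/mL·hr

AUC = 359.2 ng/mL·hr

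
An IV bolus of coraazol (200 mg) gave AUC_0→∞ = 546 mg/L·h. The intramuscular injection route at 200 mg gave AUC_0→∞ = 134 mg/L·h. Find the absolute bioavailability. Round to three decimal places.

F = (AUC_ev / D_ev) / (AUC_iv / D_iv)
  = (134/200) / (546/200)
  = 0.67 / 2.73 = 0.2454

F = 0.245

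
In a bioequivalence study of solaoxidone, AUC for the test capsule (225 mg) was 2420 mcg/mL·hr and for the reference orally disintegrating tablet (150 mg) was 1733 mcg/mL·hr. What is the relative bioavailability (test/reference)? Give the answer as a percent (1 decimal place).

F_rel = 93.1%

F_rel = (AUC_test/D_test) / (AUC_ref/D_ref)
      = (2420/225) / (1733/150)
      = 10.7556 / 11.5533 = 0.9310 = 93.10%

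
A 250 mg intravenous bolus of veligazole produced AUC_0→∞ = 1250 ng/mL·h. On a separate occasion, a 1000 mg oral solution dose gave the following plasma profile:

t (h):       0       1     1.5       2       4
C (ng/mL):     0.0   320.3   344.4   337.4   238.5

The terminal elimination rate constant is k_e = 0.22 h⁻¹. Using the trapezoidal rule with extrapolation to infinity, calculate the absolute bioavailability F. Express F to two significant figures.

F = 0.43

Trapezoidal AUC_0→4 (oral solution):
  [0→1]: (0.0+320.3)/2 × 1 = 160.15
  [1→1.5]: (320.3+344.4)/2 × 0.5 = 166.175
  [1.5→2]: (344.4+337.4)/2 × 0.5 = 170.45
  [2→4]: (337.4+238.5)/2 × 2 = 575.9
  Sum = 1072.675 ng/mL·h
Tail: C_last/k_e = 238.5/0.22 = 1084.091
AUC_0→∞ (oral solution) = 1072.675 + 1084.091 = 2156.766 ng/mL·h
F = (AUC_ev/D_ev)/(AUC_iv/D_iv) = (2156.766/1000)/(1250/250) = 2.156766/5 = 0.4314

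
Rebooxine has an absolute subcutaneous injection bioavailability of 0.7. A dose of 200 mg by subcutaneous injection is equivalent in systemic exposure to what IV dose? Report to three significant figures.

Systemic exposure from an extravascular dose = F × D_ev, so the equivalent IV dose is F × D_ev.
D_iv = F × D_ev = 0.7 × 200 = 140 mg

D_iv = 140 mg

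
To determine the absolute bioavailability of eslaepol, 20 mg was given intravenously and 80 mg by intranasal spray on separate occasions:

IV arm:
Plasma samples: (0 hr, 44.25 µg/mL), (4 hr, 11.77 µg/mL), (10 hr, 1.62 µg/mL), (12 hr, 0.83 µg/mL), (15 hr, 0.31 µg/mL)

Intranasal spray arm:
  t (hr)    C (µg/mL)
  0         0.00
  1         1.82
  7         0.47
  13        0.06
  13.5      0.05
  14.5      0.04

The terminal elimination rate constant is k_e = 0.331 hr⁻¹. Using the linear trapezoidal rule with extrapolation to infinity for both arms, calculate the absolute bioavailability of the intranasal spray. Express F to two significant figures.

Trapezoidal AUC_0→15 (IV):
  [0→4]: (44.25+11.77)/2 × 4 = 112.04
  [4→10]: (11.77+1.62)/2 × 6 = 40.17
  [10→12]: (1.62+0.83)/2 × 2 = 2.45
  [12→15]: (0.83+0.31)/2 × 3 = 1.71
  Sum = 156.37 µg/mL·hr
IV tail: 0.31/0.331 = 0.937; AUC_iv,0→∞ = 156.37 + 0.937 = 157.307 µg/mL·hr
Trapezoidal AUC_0→14.5 (intranasal spray):
  [0→1]: (0.00+1.82)/2 × 1 = 0.91
  [1→7]: (1.82+0.47)/2 × 6 = 6.87
  [7→13]: (0.47+0.06)/2 × 6 = 1.59
  [13→13.5]: (0.06+0.05)/2 × 0.5 = 0.0275
  [13.5→14.5]: (0.05+0.04)/2 × 1 = 0.045
  Sum = 9.4425 µg/mL·hr
intranasal spray tail: 0.04/0.331 = 0.121; AUC_ev,0→∞ = 9.4425 + 0.121 = 9.5635 µg/mL·hr
F = (AUC_ev/D_ev)/(AUC_iv/D_iv) = (9.5635/80)/(157.307/20) = 0.11954375/7.86535 = 0.0152

F = 0.015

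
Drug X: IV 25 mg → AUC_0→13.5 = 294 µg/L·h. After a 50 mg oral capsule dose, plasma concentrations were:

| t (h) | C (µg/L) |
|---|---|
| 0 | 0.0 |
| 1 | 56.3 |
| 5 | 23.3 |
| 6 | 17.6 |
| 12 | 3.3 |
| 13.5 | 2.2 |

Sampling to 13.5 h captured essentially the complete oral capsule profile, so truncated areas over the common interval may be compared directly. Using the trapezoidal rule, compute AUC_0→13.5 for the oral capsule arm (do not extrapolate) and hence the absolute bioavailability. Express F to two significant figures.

Trapezoidal AUC_0→13.5 (oral capsule):
  [0→1]: (0.0+56.3)/2 × 1 = 28.15
  [1→5]: (56.3+23.3)/2 × 4 = 159.2
  [5→6]: (23.3+17.6)/2 × 1 = 20.45
  [6→12]: (17.6+3.3)/2 × 6 = 62.7
  [12→13.5]: (3.3+2.2)/2 × 1.5 = 4.125
  Sum = 274.625 µg/L·h
F = (AUC_ev/D_ev)/(AUC_iv/D_iv) = (274.625/50)/(294/25) = 5.4925/11.76 = 0.4670

F = 0.47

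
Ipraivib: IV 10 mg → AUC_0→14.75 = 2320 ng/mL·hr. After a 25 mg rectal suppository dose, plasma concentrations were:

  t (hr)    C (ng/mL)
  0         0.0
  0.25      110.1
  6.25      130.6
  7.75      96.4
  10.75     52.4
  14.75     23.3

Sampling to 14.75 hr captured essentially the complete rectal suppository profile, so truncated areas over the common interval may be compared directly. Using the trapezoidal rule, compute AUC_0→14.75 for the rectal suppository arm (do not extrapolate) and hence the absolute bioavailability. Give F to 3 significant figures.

F = 0.221

Trapezoidal AUC_0→14.75 (rectal suppository):
  [0→0.25]: (0.0+110.1)/2 × 0.25 = 13.7625
  [0.25→6.25]: (110.1+130.6)/2 × 6 = 722.1
  [6.25→7.75]: (130.6+96.4)/2 × 1.5 = 170.25
  [7.75→10.75]: (96.4+52.4)/2 × 3 = 223.2
  [10.75→14.75]: (52.4+23.3)/2 × 4 = 151.4
  Sum = 1280.7125 ng/mL·hr
F = (AUC_ev/D_ev)/(AUC_iv/D_iv) = (1280.7125/25)/(2320/10) = 51.2285/232 = 0.2208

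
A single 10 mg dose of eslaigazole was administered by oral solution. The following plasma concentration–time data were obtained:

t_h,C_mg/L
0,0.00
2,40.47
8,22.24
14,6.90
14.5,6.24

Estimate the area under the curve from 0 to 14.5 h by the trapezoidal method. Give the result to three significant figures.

Trapezoidal AUC_0→14.5:
  [0→2]: (0.00+40.47)/2 × 2 = 40.47
  [2→8]: (40.47+22.24)/2 × 6 = 188.13
  [8→14]: (22.24+6.90)/2 × 6 = 87.42
  [14→14.5]: (6.90+6.24)/2 × 0.5 = 3.285
  Sum = 319.305 mg/L·h

AUC = 319 mg/L·h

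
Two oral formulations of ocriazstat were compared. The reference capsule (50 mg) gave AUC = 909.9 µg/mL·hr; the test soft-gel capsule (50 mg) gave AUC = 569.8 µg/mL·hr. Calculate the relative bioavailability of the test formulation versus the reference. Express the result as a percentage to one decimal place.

F_rel = 62.6%

F_rel = (AUC_test/D_test) / (AUC_ref/D_ref)
      = (569.8/50) / (909.9/50)
      = 11.396 / 18.198 = 0.6262 = 62.62%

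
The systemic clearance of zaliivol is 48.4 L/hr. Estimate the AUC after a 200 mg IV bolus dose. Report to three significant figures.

AUC = 4.13 mg/L·hr

AUC_0→∞ = Dose_iv / CL
        = 200 / 48.4 = 4.13223 mg/L·hr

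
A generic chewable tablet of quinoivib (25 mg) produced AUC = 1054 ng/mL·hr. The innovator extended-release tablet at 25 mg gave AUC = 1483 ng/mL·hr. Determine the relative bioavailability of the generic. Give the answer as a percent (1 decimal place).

F_rel = (AUC_test/D_test) / (AUC_ref/D_ref)
      = (1054/25) / (1483/25)
      = 42.16 / 59.32 = 0.7107 = 71.07%

F_rel = 71.1%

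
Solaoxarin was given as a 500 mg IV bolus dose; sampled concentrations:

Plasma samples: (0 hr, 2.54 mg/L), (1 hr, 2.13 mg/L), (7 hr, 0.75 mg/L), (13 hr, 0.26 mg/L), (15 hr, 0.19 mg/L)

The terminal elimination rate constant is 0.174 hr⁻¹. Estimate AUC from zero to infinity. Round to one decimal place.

Trapezoidal AUC_0→15:
  [0→1]: (2.54+2.13)/2 × 1 = 2.335
  [1→7]: (2.13+0.75)/2 × 6 = 8.64
  [7→13]: (0.75+0.26)/2 × 6 = 3.03
  [13→15]: (0.26+0.19)/2 × 2 = 0.45
  Sum = 14.455 mg/L·hr
Extrapolated tail: C_last / k_e = 0.19 / 0.174 = 1.092
AUC_0→∞ = 14.455 + 1.092 = 15.547 mg/L·hr

AUC = 15.5 mg/L·hr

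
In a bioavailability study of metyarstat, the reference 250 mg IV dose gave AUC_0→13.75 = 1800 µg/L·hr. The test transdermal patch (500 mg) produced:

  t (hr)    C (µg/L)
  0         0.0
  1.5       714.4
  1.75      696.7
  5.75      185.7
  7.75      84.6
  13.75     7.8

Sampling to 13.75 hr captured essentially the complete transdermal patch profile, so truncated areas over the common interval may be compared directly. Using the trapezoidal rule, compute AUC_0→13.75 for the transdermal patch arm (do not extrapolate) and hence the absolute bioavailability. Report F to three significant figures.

F = 0.840

Trapezoidal AUC_0→13.75 (transdermal patch):
  [0→1.5]: (0.0+714.4)/2 × 1.5 = 535.8
  [1.5→1.75]: (714.4+696.7)/2 × 0.25 = 176.3875
  [1.75→5.75]: (696.7+185.7)/2 × 4 = 1764.8
  [5.75→7.75]: (185.7+84.6)/2 × 2 = 270.3
  [7.75→13.75]: (84.6+7.8)/2 × 6 = 277.2
  Sum = 3024.4875 µg/L·hr
F = (AUC_ev/D_ev)/(AUC_iv/D_iv) = (3024.4875/500)/(1800/250) = 6.048975/7.2 = 0.8401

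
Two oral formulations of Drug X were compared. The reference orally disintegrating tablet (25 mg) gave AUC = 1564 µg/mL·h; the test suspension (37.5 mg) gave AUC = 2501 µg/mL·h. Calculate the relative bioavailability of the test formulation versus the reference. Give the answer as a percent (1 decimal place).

F_rel = 106.6%

F_rel = (AUC_test/D_test) / (AUC_ref/D_ref)
      = (2501/37.5) / (1564/25)
      = 66.6933 / 62.56 = 1.0661 = 106.61%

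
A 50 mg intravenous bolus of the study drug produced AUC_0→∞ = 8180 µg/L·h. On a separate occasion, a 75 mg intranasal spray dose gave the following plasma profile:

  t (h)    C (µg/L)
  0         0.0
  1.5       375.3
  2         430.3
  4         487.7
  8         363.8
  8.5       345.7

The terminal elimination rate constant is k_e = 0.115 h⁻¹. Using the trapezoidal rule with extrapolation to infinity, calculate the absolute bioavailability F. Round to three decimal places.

F = 0.512

Trapezoidal AUC_0→8.5 (intranasal spray):
  [0→1.5]: (0.0+375.3)/2 × 1.5 = 281.475
  [1.5→2]: (375.3+430.3)/2 × 0.5 = 201.4
  [2→4]: (430.3+487.7)/2 × 2 = 918.0
  [4→8]: (487.7+363.8)/2 × 4 = 1703.0
  [8→8.5]: (363.8+345.7)/2 × 0.5 = 177.375
  Sum = 3281.25 µg/L·h
Tail: C_last/k_e = 345.7/0.115 = 3006.087
AUC_0→∞ (intranasal spray) = 3281.25 + 3006.087 = 6287.337 µg/L·h
F = (AUC_ev/D_ev)/(AUC_iv/D_iv) = (6287.337/75)/(8180/50) = 83.83116/163.6 = 0.5124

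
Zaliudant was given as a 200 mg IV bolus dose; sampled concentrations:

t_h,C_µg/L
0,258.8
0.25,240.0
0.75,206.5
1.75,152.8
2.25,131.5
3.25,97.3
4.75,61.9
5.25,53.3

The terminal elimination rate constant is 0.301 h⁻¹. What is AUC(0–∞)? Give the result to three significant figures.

Trapezoidal AUC_0→5.25:
  [0→0.25]: (258.8+240.0)/2 × 0.25 = 62.35
  [0.25→0.75]: (240.0+206.5)/2 × 0.5 = 111.625
  [0.75→1.75]: (206.5+152.8)/2 × 1 = 179.65
  [1.75→2.25]: (152.8+131.5)/2 × 0.5 = 71.075
  [2.25→3.25]: (131.5+97.3)/2 × 1 = 114.4
  [3.25→4.75]: (97.3+61.9)/2 × 1.5 = 119.4
  [4.75→5.25]: (61.9+53.3)/2 × 0.5 = 28.8
  Sum = 687.3 µg/L·h
Extrapolated tail: C_last / k_e = 53.3 / 0.301 = 177.076
AUC_0→∞ = 687.3 + 177.076 = 864.376 µg/L·h

AUC = 864 µg/L·h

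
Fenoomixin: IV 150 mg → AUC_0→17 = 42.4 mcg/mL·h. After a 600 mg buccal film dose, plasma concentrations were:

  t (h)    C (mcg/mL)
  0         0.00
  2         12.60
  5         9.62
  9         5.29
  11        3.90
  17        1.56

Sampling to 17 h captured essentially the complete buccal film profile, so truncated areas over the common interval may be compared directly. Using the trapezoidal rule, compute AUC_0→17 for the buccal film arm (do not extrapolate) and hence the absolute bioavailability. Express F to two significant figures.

F = 0.60

Trapezoidal AUC_0→17 (buccal film):
  [0→2]: (0.00+12.60)/2 × 2 = 12.6
  [2→5]: (12.60+9.62)/2 × 3 = 33.33
  [5→9]: (9.62+5.29)/2 × 4 = 29.82
  [9→11]: (5.29+3.90)/2 × 2 = 9.19
  [11→17]: (3.90+1.56)/2 × 6 = 16.38
  Sum = 101.32 mcg/mL·h
F = (AUC_ev/D_ev)/(AUC_iv/D_iv) = (101.32/600)/(42.4/150) = 0.168867/0.282667 = 0.5974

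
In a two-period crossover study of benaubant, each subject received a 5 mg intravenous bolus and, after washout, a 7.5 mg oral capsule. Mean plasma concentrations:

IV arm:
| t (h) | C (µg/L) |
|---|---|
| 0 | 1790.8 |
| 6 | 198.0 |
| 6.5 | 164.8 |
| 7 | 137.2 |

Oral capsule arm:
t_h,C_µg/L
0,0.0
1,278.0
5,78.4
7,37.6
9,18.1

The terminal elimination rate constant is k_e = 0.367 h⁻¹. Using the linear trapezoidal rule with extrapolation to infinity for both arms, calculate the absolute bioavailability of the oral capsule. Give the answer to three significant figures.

Trapezoidal AUC_0→7 (IV):
  [0→6]: (1790.8+198.0)/2 × 6 = 5966.4
  [6→6.5]: (198.0+164.8)/2 × 0.5 = 90.7
  [6.5→7]: (164.8+137.2)/2 × 0.5 = 75.5
  Sum = 6132.6 µg/L·h
IV tail: 137.2/0.367 = 373.842; AUC_iv,0→∞ = 6132.6 + 373.842 = 6506.442 µg/L·h
Trapezoidal AUC_0→9 (oral capsule):
  [0→1]: (0.0+278.0)/2 × 1 = 139.0
  [1→5]: (278.0+78.4)/2 × 4 = 712.8
  [5→7]: (78.4+37.6)/2 × 2 = 116.0
  [7→9]: (37.6+18.1)/2 × 2 = 55.7
  Sum = 1023.5 µg/L·h
oral capsule tail: 18.1/0.367 = 49.319; AUC_ev,0→∞ = 1023.5 + 49.319 = 1072.819 µg/L·h
F = (AUC_ev/D_ev)/(AUC_iv/D_iv) = (1072.819/7.5)/(6506.442/5) = 143.043/1301.2884 = 0.1099

F = 0.110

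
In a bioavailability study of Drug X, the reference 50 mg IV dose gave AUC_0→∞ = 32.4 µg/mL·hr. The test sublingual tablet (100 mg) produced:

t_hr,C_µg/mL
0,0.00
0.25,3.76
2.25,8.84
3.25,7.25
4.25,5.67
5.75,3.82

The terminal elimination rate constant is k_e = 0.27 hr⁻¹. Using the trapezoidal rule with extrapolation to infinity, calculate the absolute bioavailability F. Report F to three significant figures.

F = 0.754

Trapezoidal AUC_0→5.75 (sublingual tablet):
  [0→0.25]: (0.00+3.76)/2 × 0.25 = 0.47
  [0.25→2.25]: (3.76+8.84)/2 × 2 = 12.6
  [2.25→3.25]: (8.84+7.25)/2 × 1 = 8.045
  [3.25→4.25]: (7.25+5.67)/2 × 1 = 6.46
  [4.25→5.75]: (5.67+3.82)/2 × 1.5 = 7.1175
  Sum = 34.6925 µg/mL·hr
Tail: C_last/k_e = 3.82/0.27 = 14.148
AUC_0→∞ (sublingual tablet) = 34.6925 + 14.148 = 48.8405 µg/mL·hr
F = (AUC_ev/D_ev)/(AUC_iv/D_iv) = (48.8405/100)/(32.4/50) = 0.488405/0.648 = 0.7537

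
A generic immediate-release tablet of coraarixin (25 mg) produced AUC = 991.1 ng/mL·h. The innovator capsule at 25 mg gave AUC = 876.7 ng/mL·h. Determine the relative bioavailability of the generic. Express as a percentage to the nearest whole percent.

F_rel = 113%

F_rel = (AUC_test/D_test) / (AUC_ref/D_ref)
      = (991.1/25) / (876.7/25)
      = 39.644 / 35.068 = 1.1305 = 113.05%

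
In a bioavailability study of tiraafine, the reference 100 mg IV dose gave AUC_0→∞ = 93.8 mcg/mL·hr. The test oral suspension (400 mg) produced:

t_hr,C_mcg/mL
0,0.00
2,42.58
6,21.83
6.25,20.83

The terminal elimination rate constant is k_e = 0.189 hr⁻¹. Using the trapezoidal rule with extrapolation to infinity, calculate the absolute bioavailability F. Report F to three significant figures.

Trapezoidal AUC_0→6.25 (oral suspension):
  [0→2]: (0.00+42.58)/2 × 2 = 42.58
  [2→6]: (42.58+21.83)/2 × 4 = 128.82
  [6→6.25]: (21.83+20.83)/2 × 0.25 = 5.3325
  Sum = 176.7325 mcg/mL·hr
Tail: C_last/k_e = 20.83/0.189 = 110.212
AUC_0→∞ (oral suspension) = 176.7325 + 110.212 = 286.9445 mcg/mL·hr
F = (AUC_ev/D_ev)/(AUC_iv/D_iv) = (286.9445/400)/(93.8/100) = 0.71736125/0.938 = 0.7648

F = 0.765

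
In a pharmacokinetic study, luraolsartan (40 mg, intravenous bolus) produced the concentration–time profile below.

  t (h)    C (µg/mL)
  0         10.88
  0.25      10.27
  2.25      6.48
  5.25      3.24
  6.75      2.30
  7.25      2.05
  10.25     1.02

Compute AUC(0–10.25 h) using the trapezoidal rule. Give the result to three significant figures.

Trapezoidal AUC_0→10.25:
  [0→0.25]: (10.88+10.27)/2 × 0.25 = 2.64375
  [0.25→2.25]: (10.27+6.48)/2 × 2 = 16.75
  [2.25→5.25]: (6.48+3.24)/2 × 3 = 14.58
  [5.25→6.75]: (3.24+2.30)/2 × 1.5 = 4.155
  [6.75→7.25]: (2.30+2.05)/2 × 0.5 = 1.0875
  [7.25→10.25]: (2.05+1.02)/2 × 3 = 4.605
  Sum = 43.82125 µg/mL·h

AUC = 43.8 µg/mL·h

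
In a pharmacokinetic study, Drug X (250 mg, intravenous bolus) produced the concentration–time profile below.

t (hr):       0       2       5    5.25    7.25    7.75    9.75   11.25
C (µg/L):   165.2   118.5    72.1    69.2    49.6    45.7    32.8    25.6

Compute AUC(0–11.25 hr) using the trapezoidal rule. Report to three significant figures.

AUC = 852 µg/L·hr

Trapezoidal AUC_0→11.25:
  [0→2]: (165.2+118.5)/2 × 2 = 283.7
  [2→5]: (118.5+72.1)/2 × 3 = 285.9
  [5→5.25]: (72.1+69.2)/2 × 0.25 = 17.6625
  [5.25→7.25]: (69.2+49.6)/2 × 2 = 118.8
  [7.25→7.75]: (49.6+45.7)/2 × 0.5 = 23.825
  [7.75→9.75]: (45.7+32.8)/2 × 2 = 78.5
  [9.75→11.25]: (32.8+25.6)/2 × 1.5 = 43.8
  Sum = 852.1875 µg/L·hr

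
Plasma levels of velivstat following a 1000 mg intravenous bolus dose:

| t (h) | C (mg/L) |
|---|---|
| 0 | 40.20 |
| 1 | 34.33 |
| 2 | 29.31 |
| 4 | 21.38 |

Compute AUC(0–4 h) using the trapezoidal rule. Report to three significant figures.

AUC = 120 mg/L·h

Trapezoidal AUC_0→4:
  [0→1]: (40.20+34.33)/2 × 1 = 37.265
  [1→2]: (34.33+29.31)/2 × 1 = 31.82
  [2→4]: (29.31+21.38)/2 × 2 = 50.69
  Sum = 119.775 mg/L·h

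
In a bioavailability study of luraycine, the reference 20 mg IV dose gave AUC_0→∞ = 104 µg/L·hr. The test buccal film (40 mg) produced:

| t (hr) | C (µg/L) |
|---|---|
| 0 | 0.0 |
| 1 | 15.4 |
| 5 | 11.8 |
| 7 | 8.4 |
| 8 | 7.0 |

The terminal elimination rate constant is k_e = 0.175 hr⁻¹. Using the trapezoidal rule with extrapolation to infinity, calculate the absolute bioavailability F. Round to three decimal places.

Trapezoidal AUC_0→8 (buccal film):
  [0→1]: (0.0+15.4)/2 × 1 = 7.7
  [1→5]: (15.4+11.8)/2 × 4 = 54.4
  [5→7]: (11.8+8.4)/2 × 2 = 20.2
  [7→8]: (8.4+7.0)/2 × 1 = 7.7
  Sum = 90.0 µg/L·hr
Tail: C_last/k_e = 7.0/0.175 = 40.000
AUC_0→∞ (buccal film) = 90.0 + 40.000 = 130.0 µg/L·hr
F = (AUC_ev/D_ev)/(AUC_iv/D_iv) = (130.0/40)/(104/20) = 3.25/5.2 = 0.6250

F = 0.625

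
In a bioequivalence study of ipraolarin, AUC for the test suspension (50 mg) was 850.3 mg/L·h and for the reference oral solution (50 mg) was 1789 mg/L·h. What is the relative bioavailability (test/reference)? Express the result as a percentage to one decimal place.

F_rel = 47.5%

F_rel = (AUC_test/D_test) / (AUC_ref/D_ref)
      = (850.3/50) / (1789/50)
      = 17.006 / 35.78 = 0.4753 = 47.53%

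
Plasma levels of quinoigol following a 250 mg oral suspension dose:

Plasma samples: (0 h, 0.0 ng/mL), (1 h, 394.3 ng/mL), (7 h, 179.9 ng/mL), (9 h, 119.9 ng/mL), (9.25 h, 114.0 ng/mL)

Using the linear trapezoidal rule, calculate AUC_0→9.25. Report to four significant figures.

Trapezoidal AUC_0→9.25:
  [0→1]: (0.0+394.3)/2 × 1 = 197.15
  [1→7]: (394.3+179.9)/2 × 6 = 1722.6
  [7→9]: (179.9+119.9)/2 × 2 = 299.8
  [9→9.25]: (119.9+114.0)/2 × 0.25 = 29.2375
  Sum = 2248.7875 ng/mL·h

AUC = 2249 ng/mL·h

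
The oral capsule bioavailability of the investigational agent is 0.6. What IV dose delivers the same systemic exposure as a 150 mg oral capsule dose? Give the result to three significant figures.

Systemic exposure from an extravascular dose = F × D_ev, so the equivalent IV dose is F × D_ev.
D_iv = F × D_ev = 0.6 × 150 = 90 mg

D_iv = 90.0 mg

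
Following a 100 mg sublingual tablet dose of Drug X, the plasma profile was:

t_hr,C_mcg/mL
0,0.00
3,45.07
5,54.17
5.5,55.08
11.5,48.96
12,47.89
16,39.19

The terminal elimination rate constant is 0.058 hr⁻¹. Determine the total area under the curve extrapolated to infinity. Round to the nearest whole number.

Trapezoidal AUC_0→16:
  [0→3]: (0.00+45.07)/2 × 3 = 67.605
  [3→5]: (45.07+54.17)/2 × 2 = 99.24
  [5→5.5]: (54.17+55.08)/2 × 0.5 = 27.3125
  [5.5→11.5]: (55.08+48.96)/2 × 6 = 312.12
  [11.5→12]: (48.96+47.89)/2 × 0.5 = 24.2125
  [12→16]: (47.89+39.19)/2 × 4 = 174.16
  Sum = 704.65 mcg/mL·hr
Extrapolated tail: C_last / k_e = 39.19 / 0.058 = 675.690
AUC_0→∞ = 704.65 + 675.690 = 1380.34 mcg/mL·hr

AUC = 1380 mcg/mL·hr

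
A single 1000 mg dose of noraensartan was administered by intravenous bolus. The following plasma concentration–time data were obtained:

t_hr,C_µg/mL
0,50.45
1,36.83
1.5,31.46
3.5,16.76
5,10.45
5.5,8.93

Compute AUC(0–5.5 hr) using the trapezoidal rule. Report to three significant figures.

Trapezoidal AUC_0→5.5:
  [0→1]: (50.45+36.83)/2 × 1 = 43.64
  [1→1.5]: (36.83+31.46)/2 × 0.5 = 17.0725
  [1.5→3.5]: (31.46+16.76)/2 × 2 = 48.22
  [3.5→5]: (16.76+10.45)/2 × 1.5 = 20.4075
  [5→5.5]: (10.45+8.93)/2 × 0.5 = 4.845
  Sum = 134.185 µg/mL·hr

AUC = 134 µg/mL·hr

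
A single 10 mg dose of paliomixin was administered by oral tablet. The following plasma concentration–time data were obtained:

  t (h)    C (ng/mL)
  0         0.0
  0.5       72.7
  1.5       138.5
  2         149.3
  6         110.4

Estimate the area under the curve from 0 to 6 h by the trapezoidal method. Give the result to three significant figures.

Trapezoidal AUC_0→6:
  [0→0.5]: (0.0+72.7)/2 × 0.5 = 18.175
  [0.5→1.5]: (72.7+138.5)/2 × 1 = 105.6
  [1.5→2]: (138.5+149.3)/2 × 0.5 = 71.95
  [2→6]: (149.3+110.4)/2 × 4 = 519.4
  Sum = 715.125 ng/mL·h

AUC = 715 ng/mL·h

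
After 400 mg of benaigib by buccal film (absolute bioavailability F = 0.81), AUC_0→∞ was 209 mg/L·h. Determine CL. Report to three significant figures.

CL = 1.55 L/h

CL = F × Dose / AUC_0→∞
   = 0.81 × 400 / 209 = 1.55024 L/h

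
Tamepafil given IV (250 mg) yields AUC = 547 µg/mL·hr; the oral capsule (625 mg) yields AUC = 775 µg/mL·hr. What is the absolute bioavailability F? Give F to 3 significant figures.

F = (AUC_ev / D_ev) / (AUC_iv / D_iv)
  = (775/625) / (547/250)
  = 1.24 / 2.188 = 0.5667

F = 0.567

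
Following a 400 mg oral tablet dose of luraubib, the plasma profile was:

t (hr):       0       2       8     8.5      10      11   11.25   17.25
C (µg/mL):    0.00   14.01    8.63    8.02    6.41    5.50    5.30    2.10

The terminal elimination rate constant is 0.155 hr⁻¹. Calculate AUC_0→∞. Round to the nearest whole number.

Trapezoidal AUC_0→17.25:
  [0→2]: (0.00+14.01)/2 × 2 = 14.01
  [2→8]: (14.01+8.63)/2 × 6 = 67.92
  [8→8.5]: (8.63+8.02)/2 × 0.5 = 4.1625
  [8.5→10]: (8.02+6.41)/2 × 1.5 = 10.8225
  [10→11]: (6.41+5.50)/2 × 1 = 5.955
  [11→11.25]: (5.50+5.30)/2 × 0.25 = 1.35
  [11.25→17.25]: (5.30+2.10)/2 × 6 = 22.2
  Sum = 126.42 µg/mL·hr
Extrapolated tail: C_last / k_e = 2.10 / 0.155 = 13.548
AUC_0→∞ = 126.42 + 13.548 = 139.968 µg/mL·hr

AUC = 140 µg/mL·hr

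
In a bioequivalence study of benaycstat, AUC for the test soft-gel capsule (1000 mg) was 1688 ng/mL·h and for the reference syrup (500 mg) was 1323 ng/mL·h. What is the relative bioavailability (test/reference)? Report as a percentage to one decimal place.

F_rel = (AUC_test/D_test) / (AUC_ref/D_ref)
      = (1688/1000) / (1323/500)
      = 1.688 / 2.646 = 0.6379 = 63.79%

F_rel = 63.8%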